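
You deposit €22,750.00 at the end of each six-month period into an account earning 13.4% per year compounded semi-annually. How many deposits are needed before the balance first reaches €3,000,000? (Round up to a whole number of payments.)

Periodic rate r = 0.134/2 per half-year; n is counted in half-years.
Ordinary annuity FV: 3,000,000 = 22,750 × [((1+r)^n − 1)/r].
(1+r)^n = 1 + 3,000,000 × r / 22,750, so n = ln(1 + 3,000,000·r/22,750) / ln(1+r) = 35.25.
Round up to a whole number of payments: n = 36.

36 payments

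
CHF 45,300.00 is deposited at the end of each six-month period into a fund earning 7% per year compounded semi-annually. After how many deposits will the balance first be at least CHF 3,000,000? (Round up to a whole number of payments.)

Periodic rate r = 0.07/2 per half-year; n is counted in half-years.
Ordinary annuity FV: 3,000,000 = 45,300 × [((1+r)^n − 1)/r].
(1+r)^n = 1 + 3,000,000 × r / 45,300, so n = ln(1 + 3,000,000·r/45,300) / ln(1+r) = 34.86.
Round up to a whole number of payments: n = 35.

35 payments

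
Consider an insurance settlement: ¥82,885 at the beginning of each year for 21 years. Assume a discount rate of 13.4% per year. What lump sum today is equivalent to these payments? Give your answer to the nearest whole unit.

This is an annuity due: 21 payments of ¥82,885 at the beginning of each year.
Periodic rate r = 0.134 per year.
PV = PMT × [(1 − (1+r)^−n)/r] × (1+r) = 82,885 × [1 − (1+r)^−21] / r × (1+r) = ¥651,414

¥651,414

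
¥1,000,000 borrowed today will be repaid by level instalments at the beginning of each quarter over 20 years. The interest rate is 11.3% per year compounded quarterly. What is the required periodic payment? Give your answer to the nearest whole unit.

Level annuity due; solve PV = PMT × [(1 − (1+r)^−n)/r] × (1+r) for PMT.
Periodic rate r = 0.113/4 per quarter; n is counted in quarters.
With n = 80: PMT = 1,000,000 / ([(1 − (1+r)^−n)/r] × (1+r)) = ¥30,789

¥30,789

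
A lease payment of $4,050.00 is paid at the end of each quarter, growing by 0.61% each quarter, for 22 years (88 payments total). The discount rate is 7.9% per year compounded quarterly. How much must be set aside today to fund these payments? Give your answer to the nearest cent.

Periodic rate r = 0.079/4 per quarter; n is counted in quarters.
Growing ordinary annuity: PV = PMT₁ × [1 − ((1+g)/(1+r))^n] / (r − g) = 4,050 × [1 − ((1+0.0061)/(1+r))^88] / (r − 0.0061) = $206,068.15.

$206,068.15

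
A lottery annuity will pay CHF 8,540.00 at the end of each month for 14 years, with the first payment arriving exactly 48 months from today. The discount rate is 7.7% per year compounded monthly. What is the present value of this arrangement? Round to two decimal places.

CHF 648,903.43

Ordinary annuity of 168 payments, first payment at period 48.
Periodic rate r = 0.077/12 per month; n is counted in months.
The ordinary-annuity PV formula values the stream one period before the first payment (period 47); discount that back 47 periods:
PV₀ = 8,540 × [1 − (1+r)^−168] / r × (1+r)^−47 = CHF 648,903.43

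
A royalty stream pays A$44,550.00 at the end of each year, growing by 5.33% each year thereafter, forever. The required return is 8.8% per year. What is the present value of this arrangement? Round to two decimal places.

Periodic rate r = 0.088 per year.
Growing perpetuity (Gordon): PV = PMT₁ / (r − g) = 44,550 / (r − 0.0533) = A$1,283,861.67.

A$1,283,861.67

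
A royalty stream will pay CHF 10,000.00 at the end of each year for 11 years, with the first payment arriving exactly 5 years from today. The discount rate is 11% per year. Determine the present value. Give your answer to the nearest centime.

Ordinary annuity of 11 payments, first payment at period 5.
Periodic rate r = 0.11 per year.
The ordinary-annuity PV formula values the stream one period before the first payment (period 4); discount that back 4 periods:
PV₀ = 10,000 × [1 − (1+r)^−11] / r × (1+r)^−4 = CHF 40,884.24

CHF 40,884.24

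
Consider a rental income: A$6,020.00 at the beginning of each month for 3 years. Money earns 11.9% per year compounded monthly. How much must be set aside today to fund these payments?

A$183,308.03

This is an annuity due: 36 payments of A$6,020.00 at the beginning of each month.
Periodic rate r = 0.119/12 per month; n is counted in months.
PV = PMT × [(1 − (1+r)^−n)/r] × (1+r) = 6,020 × [1 − (1+r)^−36] / r × (1+r) = A$183,308.03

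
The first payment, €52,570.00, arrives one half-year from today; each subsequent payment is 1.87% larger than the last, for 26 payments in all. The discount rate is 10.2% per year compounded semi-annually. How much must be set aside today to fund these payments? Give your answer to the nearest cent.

€904,669.87

Periodic rate r = 0.102/2 per half-year; n is counted in half-years.
Growing ordinary annuity: PV = PMT₁ × [1 − ((1+g)/(1+r))^n] / (r − g) = 52,570 × [1 − ((1+0.0187)/(1+r))^26] / (r − 0.0187) = €904,669.87.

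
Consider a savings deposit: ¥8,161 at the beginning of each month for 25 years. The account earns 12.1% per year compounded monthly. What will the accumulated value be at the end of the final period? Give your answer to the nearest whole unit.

This is an annuity due: 300 deposits of ¥8,161 at the beginning of each month.
Periodic rate r = 0.121/12 per month; n is counted in months.
FV = PMT × [((1+r)^n − 1)/r] × (1+r) = 8,161 × [(1+r)^300 − 1] / r × (1+r) = ¥15,765,289

¥15,765,289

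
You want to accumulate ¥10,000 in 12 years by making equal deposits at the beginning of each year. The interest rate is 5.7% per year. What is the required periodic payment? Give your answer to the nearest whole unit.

Level annuity due; solve FV = PMT × [((1+r)^n − 1)/r] × (1+r) for PMT.
Periodic rate r = 0.057 per year.
With n = 12: PMT = 10,000 / ([((1+r)^n − 1)/r] × (1+r)) = ¥571

¥571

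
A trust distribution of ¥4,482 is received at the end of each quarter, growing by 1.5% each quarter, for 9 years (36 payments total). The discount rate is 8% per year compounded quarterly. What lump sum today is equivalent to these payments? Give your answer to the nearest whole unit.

Periodic rate r = 0.08/4 per quarter; n is counted in quarters.
Growing ordinary annuity: PV = PMT₁ × [1 − ((1+g)/(1+r))^n] / (r − g) = 4,482 × [1 − ((1+0.015)/(1+r))^36] / (r − 0.015) = ¥145,343.

¥145,343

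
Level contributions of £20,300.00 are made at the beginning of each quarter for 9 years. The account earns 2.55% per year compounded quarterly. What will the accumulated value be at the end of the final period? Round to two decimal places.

£823,761.50

This is an annuity due: 36 deposits of £20,300.00 at the beginning of each quarter.
Periodic rate r = 0.0255/4 per quarter; n is counted in quarters.
FV = PMT × [((1+r)^n − 1)/r] × (1+r) = 20,300 × [(1+r)^36 − 1] / r × (1+r) = £823,761.50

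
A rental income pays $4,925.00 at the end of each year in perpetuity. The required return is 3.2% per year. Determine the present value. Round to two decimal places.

$153,906.25

Periodic rate r = 0.032 per year.
Level perpetuity: PV = PMT / r = 4,925 / (0.032) = $153,906.25.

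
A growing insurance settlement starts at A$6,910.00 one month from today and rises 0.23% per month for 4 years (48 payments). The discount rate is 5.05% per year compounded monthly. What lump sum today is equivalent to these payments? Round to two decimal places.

Periodic rate r = 0.0505/12 per month; n is counted in months.
Growing ordinary annuity: PV = PMT₁ × [1 − ((1+g)/(1+r))^n] / (r − g) = 6,910 × [1 − ((1+0.0023)/(1+r))^48] / (r − 0.0023) = A$315,960.73.

A$315,960.73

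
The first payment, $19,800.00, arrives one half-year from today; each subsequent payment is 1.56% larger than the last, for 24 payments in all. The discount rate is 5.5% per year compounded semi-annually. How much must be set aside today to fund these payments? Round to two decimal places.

Periodic rate r = 0.055/2 per half-year; n is counted in half-years.
Growing ordinary annuity: PV = PMT₁ × [1 − ((1+g)/(1+r))^n] / (r − g) = 19,800 × [1 − ((1+0.0156)/(1+r))^24] / (r − 0.0156) = $405,812.63.

$405,812.63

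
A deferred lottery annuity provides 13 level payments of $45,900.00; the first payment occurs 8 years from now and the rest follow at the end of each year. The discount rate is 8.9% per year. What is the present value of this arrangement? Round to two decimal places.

Ordinary annuity of 13 payments, first payment at period 8.
Periodic rate r = 0.089 per year.
The ordinary-annuity PV formula values the stream one period before the first payment (period 7); discount that back 7 periods:
PV₀ = 45,900 × [1 − (1+r)^−13] / r × (1+r)^−7 = $190,213.54

$190,213.54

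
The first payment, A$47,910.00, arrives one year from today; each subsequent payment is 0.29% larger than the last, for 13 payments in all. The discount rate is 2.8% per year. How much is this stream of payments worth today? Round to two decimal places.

A$524,589.41

Periodic rate r = 0.028 per year.
Growing ordinary annuity: PV = PMT₁ × [1 − ((1+g)/(1+r))^n] / (r − g) = 47,910 × [1 − ((1+0.0029)/(1+r))^13] / (r − 0.0029) = A$524,589.41.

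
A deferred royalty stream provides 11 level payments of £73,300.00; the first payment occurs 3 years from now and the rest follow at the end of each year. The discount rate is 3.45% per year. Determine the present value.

Ordinary annuity of 11 payments, first payment at period 3.
Periodic rate r = 0.0345 per year.
The ordinary-annuity PV formula values the stream one period before the first payment (period 2); discount that back 2 periods:
PV₀ = 73,300 × [1 − (1+r)^−11] / r × (1+r)^−2 = £618,226.97

£618,226.97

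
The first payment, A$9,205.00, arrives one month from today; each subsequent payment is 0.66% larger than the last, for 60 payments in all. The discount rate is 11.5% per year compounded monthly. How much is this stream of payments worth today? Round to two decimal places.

Periodic rate r = 0.115/12 per month; n is counted in months.
Growing ordinary annuity: PV = PMT₁ × [1 − ((1+g)/(1+r))^n] / (r − g) = 9,205 × [1 − ((1+0.0066)/(1+r))^60] / (r − 0.0066) = A$501,982.21.

A$501,982.21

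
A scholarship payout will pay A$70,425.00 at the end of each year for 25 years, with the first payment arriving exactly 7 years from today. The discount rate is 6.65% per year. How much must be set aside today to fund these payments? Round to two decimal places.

A$575,761.88

Ordinary annuity of 25 payments, first payment at period 7.
Periodic rate r = 0.0665 per year.
The ordinary-annuity PV formula values the stream one period before the first payment (period 6); discount that back 6 periods:
PV₀ = 70,425 × [1 − (1+r)^−25] / r × (1+r)^−6 = A$575,761.88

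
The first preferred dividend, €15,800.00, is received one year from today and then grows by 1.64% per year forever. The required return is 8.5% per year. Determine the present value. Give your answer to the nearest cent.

€230,320.70

Periodic rate r = 0.085 per year.
Growing perpetuity (Gordon): PV = PMT₁ / (r − g) = 15,800 / (r − 0.0164) = €230,320.70.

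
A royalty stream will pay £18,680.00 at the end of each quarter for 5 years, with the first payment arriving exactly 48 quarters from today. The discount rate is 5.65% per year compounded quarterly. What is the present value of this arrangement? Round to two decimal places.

Ordinary annuity of 20 payments, first payment at period 48.
Periodic rate r = 0.0565/4 per quarter; n is counted in quarters.
The ordinary-annuity PV formula values the stream one period before the first payment (period 47); discount that back 47 periods:
PV₀ = 18,680 × [1 − (1+r)^−20] / r × (1+r)^−47 = £167,326.90

£167,326.90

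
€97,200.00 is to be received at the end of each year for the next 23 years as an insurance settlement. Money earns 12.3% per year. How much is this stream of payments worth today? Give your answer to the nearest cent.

€735,412.83

This is an ordinary annuity: 23 payments of €97,200.00 at the end of each year.
Periodic rate r = 0.123 per year.
PV = PMT × [(1 − (1+r)^−n)/r] = 97,200 × [1 − (1+r)^−23] / r = €735,412.83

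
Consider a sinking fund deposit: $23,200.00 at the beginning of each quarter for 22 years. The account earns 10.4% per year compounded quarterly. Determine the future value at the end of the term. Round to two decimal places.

$7,847,026.91

This is an annuity due: 88 deposits of $23,200.00 at the beginning of each quarter.
Periodic rate r = 0.104/4 per quarter; n is counted in quarters.
FV = PMT × [((1+r)^n − 1)/r] × (1+r) = 23,200 × [(1+r)^88 − 1] / r × (1+r) = $7,847,026.91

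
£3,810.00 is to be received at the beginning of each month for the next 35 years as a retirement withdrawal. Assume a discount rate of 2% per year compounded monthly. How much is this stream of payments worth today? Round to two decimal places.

£1,152,061.25

This is an annuity due: 420 payments of £3,810.00 at the beginning of each month.
Periodic rate r = 0.02/12 per month; n is counted in months.
PV = PMT × [(1 − (1+r)^−n)/r] × (1+r) = 3,810 × [1 − (1+r)^−420] / r × (1+r) = £1,152,061.25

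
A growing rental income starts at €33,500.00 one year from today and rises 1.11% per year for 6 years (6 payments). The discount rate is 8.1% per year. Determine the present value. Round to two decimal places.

€158,349.86

Periodic rate r = 0.081 per year.
Growing ordinary annuity: PV = PMT₁ × [1 − ((1+g)/(1+r))^n] / (r − g) = 33,500 × [1 − ((1+0.0111)/(1+r))^6] / (r − 0.0111) = €158,349.86.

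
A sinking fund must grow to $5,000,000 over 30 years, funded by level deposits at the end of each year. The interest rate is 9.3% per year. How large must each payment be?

Level ordinary annuity; solve FV = PMT × [((1+r)^n − 1)/r] for PMT.
Periodic rate r = 0.093 per year.
With n = 30: PMT = 5,000,000 / ([((1+r)^n − 1)/r]) = $34,680.69

$34,680.69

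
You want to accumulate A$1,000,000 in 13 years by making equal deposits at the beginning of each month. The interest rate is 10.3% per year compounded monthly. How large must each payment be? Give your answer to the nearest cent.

A$3,046.47

Level annuity due; solve FV = PMT × [((1+r)^n − 1)/r] × (1+r) for PMT.
Periodic rate r = 0.103/12 per month; n is counted in months.
With n = 156: PMT = 1,000,000 / ([((1+r)^n − 1)/r] × (1+r)) = A$3,046.47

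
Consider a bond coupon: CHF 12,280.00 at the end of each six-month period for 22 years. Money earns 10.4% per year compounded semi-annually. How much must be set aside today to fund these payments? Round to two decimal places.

CHF 210,773.21

This is an ordinary annuity: 44 payments of CHF 12,280.00 at the end of each six-month period.
Periodic rate r = 0.104/2 per half-year; n is counted in half-years.
PV = PMT × [(1 − (1+r)^−n)/r] = 12,280 × [1 − (1+r)^−44] / r = CHF 210,773.21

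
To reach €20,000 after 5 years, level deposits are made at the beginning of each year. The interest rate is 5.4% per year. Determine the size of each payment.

Level annuity due; solve FV = PMT × [((1+r)^n − 1)/r] × (1+r) for PMT.
Periodic rate r = 0.054 per year.
With n = 5: PMT = 20,000 / ([((1+r)^n − 1)/r] × (1+r)) = €3,406.73

€3,406.73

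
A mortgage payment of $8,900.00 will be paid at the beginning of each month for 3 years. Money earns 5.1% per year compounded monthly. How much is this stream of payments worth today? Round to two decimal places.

$297,770.52

This is an annuity due: 36 payments of $8,900.00 at the beginning of each month.
Periodic rate r = 0.051/12 per month; n is counted in months.
PV = PMT × [(1 − (1+r)^−n)/r] × (1+r) = 8,900 × [1 − (1+r)^−36] / r × (1+r) = $297,770.52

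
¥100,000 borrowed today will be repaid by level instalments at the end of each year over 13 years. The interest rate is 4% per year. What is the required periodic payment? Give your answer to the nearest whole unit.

Level ordinary annuity; solve PV = PMT × [(1 − (1+r)^−n)/r] for PMT.
Periodic rate r = 0.04 per year.
With n = 13: PMT = 100,000 / ([(1 − (1+r)^−n)/r]) = ¥10,014

¥10,014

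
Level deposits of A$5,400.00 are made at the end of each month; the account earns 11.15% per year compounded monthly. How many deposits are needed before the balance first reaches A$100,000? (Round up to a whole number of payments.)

Periodic rate r = 0.1115/12 per month; n is counted in months.
Ordinary annuity FV: 100,000 = 5,400 × [((1+r)^n − 1)/r].
(1+r)^n = 1 + 100,000 × r / 5,400, so n = ln(1 + 100,000·r/5,400) / ln(1+r) = 17.17.
Round up to a whole number of payments: n = 18.

18 payments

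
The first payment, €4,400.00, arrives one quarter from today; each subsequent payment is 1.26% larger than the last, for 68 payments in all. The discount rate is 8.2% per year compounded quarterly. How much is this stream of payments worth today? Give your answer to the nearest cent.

€228,625.09

Periodic rate r = 0.082/4 per quarter; n is counted in quarters.
Growing ordinary annuity: PV = PMT₁ × [1 − ((1+g)/(1+r))^n] / (r − g) = 4,400 × [1 − ((1+0.0126)/(1+r))^68] / (r − 0.0126) = €228,625.09.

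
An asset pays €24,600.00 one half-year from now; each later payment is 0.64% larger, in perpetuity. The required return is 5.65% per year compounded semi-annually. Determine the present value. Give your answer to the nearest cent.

€1,125,858.12

Periodic rate r = 0.0565/2 per half-year.
Growing perpetuity (Gordon): PV = PMT₁ / (r − g) = 24,600 / (r − 0.0064) = €1,125,858.12.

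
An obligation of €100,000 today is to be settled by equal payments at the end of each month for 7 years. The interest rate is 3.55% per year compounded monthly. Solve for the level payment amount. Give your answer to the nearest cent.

€1,346.26

Level ordinary annuity; solve PV = PMT × [(1 − (1+r)^−n)/r] for PMT.
Periodic rate r = 0.0355/12 per month; n is counted in months.
With n = 84: PMT = 100,000 / ([(1 − (1+r)^−n)/r]) = €1,346.26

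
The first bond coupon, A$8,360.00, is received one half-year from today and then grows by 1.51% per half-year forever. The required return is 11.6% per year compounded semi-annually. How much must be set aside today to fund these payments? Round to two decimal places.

A$194,871.79

Periodic rate r = 0.116/2 per half-year.
Growing perpetuity (Gordon): PV = PMT₁ / (r − g) = 8,360 / (r − 0.0151) = A$194,871.79.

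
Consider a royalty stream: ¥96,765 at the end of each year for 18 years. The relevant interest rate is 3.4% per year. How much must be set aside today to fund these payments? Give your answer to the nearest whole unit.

This is an ordinary annuity: 18 payments of ¥96,765 at the end of each year.
Periodic rate r = 0.034 per year.
PV = PMT × [(1 − (1+r)^−n)/r] = 96,765 × [1 − (1+r)^−18] / r = ¥1,286,945

¥1,286,945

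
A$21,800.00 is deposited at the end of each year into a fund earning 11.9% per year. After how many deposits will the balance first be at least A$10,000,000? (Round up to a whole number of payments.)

36 payments

Periodic rate r = 0.119 per year.
Ordinary annuity FV: 10,000,000 = 21,800 × [((1+r)^n − 1)/r].
(1+r)^n = 1 + 10,000,000 × r / 21,800, so n = ln(1 + 10,000,000·r/21,800) / ln(1+r) = 35.74.
Round up to a whole number of payments: n = 36.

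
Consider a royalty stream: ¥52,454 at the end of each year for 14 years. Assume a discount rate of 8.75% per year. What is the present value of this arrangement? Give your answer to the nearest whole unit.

¥414,223

This is an ordinary annuity: 14 payments of ¥52,454 at the end of each year.
Periodic rate r = 0.0875 per year.
PV = PMT × [(1 − (1+r)^−n)/r] = 52,454 × [1 − (1+r)^−14] / r = ¥414,223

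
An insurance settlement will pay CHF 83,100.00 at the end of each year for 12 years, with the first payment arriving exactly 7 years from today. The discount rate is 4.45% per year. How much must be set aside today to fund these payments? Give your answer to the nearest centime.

Ordinary annuity of 12 payments, first payment at period 7.
Periodic rate r = 0.0445 per year.
The ordinary-annuity PV formula values the stream one period before the first payment (period 6); discount that back 6 periods:
PV₀ = 83,100 × [1 − (1+r)^−12] / r × (1+r)^−6 = CHF 585,222.04

CHF 585,222.04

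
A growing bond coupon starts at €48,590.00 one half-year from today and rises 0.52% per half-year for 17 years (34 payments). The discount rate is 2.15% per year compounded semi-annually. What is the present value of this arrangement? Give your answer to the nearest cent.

Periodic rate r = 0.0215/2 per half-year; n is counted in half-years.
Growing ordinary annuity: PV = PMT₁ × [1 − ((1+g)/(1+r))^n] / (r − g) = 48,590 × [1 − ((1+0.0052)/(1+r))^34] / (r − 0.0052) = €1,494,719.04.

€1,494,719.04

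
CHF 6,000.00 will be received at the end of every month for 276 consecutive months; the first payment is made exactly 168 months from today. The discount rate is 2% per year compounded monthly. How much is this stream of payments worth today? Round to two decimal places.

CHF 1,004,458.57

Ordinary annuity of 276 payments, first payment at period 168.
Periodic rate r = 0.02/12 per month; n is counted in months.
The ordinary-annuity PV formula values the stream one period before the first payment (period 167); discount that back 167 periods:
PV₀ = 6,000 × [1 − (1+r)^−276] / r × (1+r)^−167 = CHF 1,004,458.57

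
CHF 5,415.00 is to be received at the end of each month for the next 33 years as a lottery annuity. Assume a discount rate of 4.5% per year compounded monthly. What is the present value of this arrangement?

CHF 1,116,020.94

This is an ordinary annuity: 396 payments of CHF 5,415.00 at the end of each month.
Periodic rate r = 0.045/12 per month; n is counted in months.
PV = PMT × [(1 − (1+r)^−n)/r] = 5,415 × [1 − (1+r)^−396] / r = CHF 1,116,020.94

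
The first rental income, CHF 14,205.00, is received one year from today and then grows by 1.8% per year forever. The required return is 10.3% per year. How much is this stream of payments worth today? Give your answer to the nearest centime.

Periodic rate r = 0.103 per year.
Growing perpetuity (Gordon): PV = PMT₁ / (r − g) = 14,205 / (r − 0.018) = CHF 167,117.65.

CHF 167,117.65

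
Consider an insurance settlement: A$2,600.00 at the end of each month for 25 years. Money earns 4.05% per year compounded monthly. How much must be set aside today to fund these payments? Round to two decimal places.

A$490,009.90

This is an ordinary annuity: 300 payments of A$2,600.00 at the end of each month.
Periodic rate r = 0.0405/12 per month; n is counted in months.
PV = PMT × [(1 − (1+r)^−n)/r] = 2,600 × [1 − (1+r)^−300] / r = A$490,009.90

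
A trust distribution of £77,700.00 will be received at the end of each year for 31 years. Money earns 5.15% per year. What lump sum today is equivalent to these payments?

This is an ordinary annuity: 31 payments of £77,700.00 at the end of each year.
Periodic rate r = 0.0515 per year.
PV = PMT × [(1 − (1+r)^−n)/r] = 77,700 × [1 − (1+r)^−31] / r = £1,190,665.31

£1,190,665.31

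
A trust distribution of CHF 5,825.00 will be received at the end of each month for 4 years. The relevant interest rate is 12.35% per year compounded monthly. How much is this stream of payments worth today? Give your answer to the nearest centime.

CHF 219,761.48

This is an ordinary annuity: 48 payments of CHF 5,825.00 at the end of each month.
Periodic rate r = 0.1235/12 per month; n is counted in months.
PV = PMT × [(1 − (1+r)^−n)/r] = 5,825 × [1 − (1+r)^−48] / r = CHF 219,761.48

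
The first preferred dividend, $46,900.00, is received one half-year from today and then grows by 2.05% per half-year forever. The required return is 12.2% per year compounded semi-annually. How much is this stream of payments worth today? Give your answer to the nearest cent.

Periodic rate r = 0.122/2 per half-year.
Growing perpetuity (Gordon): PV = PMT₁ / (r − g) = 46,900 / (r − 0.0205) = $1,158,024.69.

$1,158,024.69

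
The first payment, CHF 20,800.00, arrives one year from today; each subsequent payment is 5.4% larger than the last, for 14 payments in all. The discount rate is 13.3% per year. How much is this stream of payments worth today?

Periodic rate r = 0.133 per year.
Growing ordinary annuity: PV = PMT₁ × [1 − ((1+g)/(1+r))^n] / (r − g) = 20,800 × [1 − ((1+0.054)/(1+r))^14] / (r − 0.054) = CHF 167,574.80.

CHF 167,574.80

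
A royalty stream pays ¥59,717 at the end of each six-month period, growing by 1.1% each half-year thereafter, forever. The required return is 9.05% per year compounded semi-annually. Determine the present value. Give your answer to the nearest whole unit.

¥1,743,562

Periodic rate r = 0.0905/2 per half-year.
Growing perpetuity (Gordon): PV = PMT₁ / (r − g) = 59,717 / (r − 0.011) = ¥1,743,562.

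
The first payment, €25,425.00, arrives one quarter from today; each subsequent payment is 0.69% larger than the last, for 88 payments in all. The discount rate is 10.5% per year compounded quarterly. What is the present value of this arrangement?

€1,067,860.63

Periodic rate r = 0.105/4 per quarter; n is counted in quarters.
Growing ordinary annuity: PV = PMT₁ × [1 − ((1+g)/(1+r))^n] / (r − g) = 25,425 × [1 − ((1+0.0069)/(1+r))^88] / (r − 0.0069) = €1,067,860.63.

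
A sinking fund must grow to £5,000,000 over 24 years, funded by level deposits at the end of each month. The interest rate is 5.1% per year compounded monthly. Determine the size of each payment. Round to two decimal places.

£8,883.95

Level ordinary annuity; solve FV = PMT × [((1+r)^n − 1)/r] for PMT.
Periodic rate r = 0.051/12 per month; n is counted in months.
With n = 288: PMT = 5,000,000 / ([((1+r)^n − 1)/r]) = £8,883.95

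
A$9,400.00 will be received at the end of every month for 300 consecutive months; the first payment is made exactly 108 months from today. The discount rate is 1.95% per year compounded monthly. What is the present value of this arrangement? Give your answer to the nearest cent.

Ordinary annuity of 300 payments, first payment at period 108.
Periodic rate r = 0.0195/12 per month; n is counted in months.
The ordinary-annuity PV formula values the stream one period before the first payment (period 107); discount that back 107 periods:
PV₀ = 9,400 × [1 − (1+r)^−300] / r × (1+r)^−107 = A$1,874,806.94

A$1,874,806.94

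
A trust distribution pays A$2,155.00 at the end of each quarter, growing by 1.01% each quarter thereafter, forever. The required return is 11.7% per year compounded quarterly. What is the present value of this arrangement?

Periodic rate r = 0.117/4 per quarter.
Growing perpetuity (Gordon): PV = PMT₁ / (r − g) = 2,155 / (r − 0.0101) = A$112,532.64.

A$112,532.64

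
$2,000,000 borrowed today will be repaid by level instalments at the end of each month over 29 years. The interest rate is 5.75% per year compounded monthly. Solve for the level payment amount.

$11,823.56

Level ordinary annuity; solve PV = PMT × [(1 − (1+r)^−n)/r] for PMT.
Periodic rate r = 0.0575/12 per month; n is counted in months.
With n = 348: PMT = 2,000,000 / ([(1 − (1+r)^−n)/r]) = $11,823.56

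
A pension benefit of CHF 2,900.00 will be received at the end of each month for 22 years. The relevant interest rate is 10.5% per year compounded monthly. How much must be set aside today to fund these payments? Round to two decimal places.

CHF 298,198.34

This is an ordinary annuity: 264 payments of CHF 2,900.00 at the end of each month.
Periodic rate r = 0.105/12 per month; n is counted in months.
PV = PMT × [(1 − (1+r)^−n)/r] = 2,900 × [1 − (1+r)^−264] / r = CHF 298,198.34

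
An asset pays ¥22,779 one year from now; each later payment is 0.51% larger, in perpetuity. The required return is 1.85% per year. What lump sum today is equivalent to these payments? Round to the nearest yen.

Periodic rate r = 0.0185 per year.
Growing perpetuity (Gordon): PV = PMT₁ / (r − g) = 22,779 / (r − 0.0051) = ¥1,699,925.

¥1,699,925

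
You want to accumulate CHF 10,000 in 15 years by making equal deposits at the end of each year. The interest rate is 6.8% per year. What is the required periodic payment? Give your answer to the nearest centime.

Level ordinary annuity; solve FV = PMT × [((1+r)^n − 1)/r] for PMT.
Periodic rate r = 0.068 per year.
With n = 15: PMT = 10,000 / ([((1+r)^n − 1)/r]) = CHF 404.12

CHF 404.12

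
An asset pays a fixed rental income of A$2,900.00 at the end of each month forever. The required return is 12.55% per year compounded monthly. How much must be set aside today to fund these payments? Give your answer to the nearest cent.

A$277,290.84

Periodic rate r = 0.1255/12 per month.
Level perpetuity: PV = PMT / r = 2,900 / (0.1255/12) = A$277,290.84.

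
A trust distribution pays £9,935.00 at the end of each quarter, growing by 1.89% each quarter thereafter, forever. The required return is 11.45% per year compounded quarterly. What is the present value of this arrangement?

Periodic rate r = 0.1145/4 per quarter.
Growing perpetuity (Gordon): PV = PMT₁ / (r − g) = 9,935 / (r − 0.0189) = £1,021,593.83.

£1,021,593.83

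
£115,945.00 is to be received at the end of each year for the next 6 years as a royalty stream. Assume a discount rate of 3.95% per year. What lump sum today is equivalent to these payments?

This is an ordinary annuity: 6 payments of £115,945.00 at the end of each year.
Periodic rate r = 0.0395 per year.
PV = PMT × [(1 − (1+r)^−n)/r] = 115,945 × [1 − (1+r)^−6] / r = £608,790.15

£608,790.15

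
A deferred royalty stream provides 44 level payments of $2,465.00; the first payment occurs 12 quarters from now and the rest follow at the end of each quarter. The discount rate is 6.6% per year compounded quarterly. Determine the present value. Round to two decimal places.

Ordinary annuity of 44 payments, first payment at period 12.
Periodic rate r = 0.066/4 per quarter; n is counted in quarters.
The ordinary-annuity PV formula values the stream one period before the first payment (period 11); discount that back 11 periods:
PV₀ = 2,465 × [1 − (1+r)^−44] / r × (1+r)^−11 = $64,048.64

$64,048.64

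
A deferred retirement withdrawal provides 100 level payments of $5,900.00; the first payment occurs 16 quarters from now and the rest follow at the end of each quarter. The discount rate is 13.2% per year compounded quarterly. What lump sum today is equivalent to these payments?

Ordinary annuity of 100 payments, first payment at period 16.
Periodic rate r = 0.132/4 per quarter; n is counted in quarters.
The ordinary-annuity PV formula values the stream one period before the first payment (period 15); discount that back 15 periods:
PV₀ = 5,900 × [1 − (1+r)^−100] / r × (1+r)^−15 = $105,584.72

$105,584.72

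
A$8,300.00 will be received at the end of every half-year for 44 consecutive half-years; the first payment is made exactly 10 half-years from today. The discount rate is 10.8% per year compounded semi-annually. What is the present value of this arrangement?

Ordinary annuity of 44 payments, first payment at period 10.
Periodic rate r = 0.108/2 per half-year; n is counted in half-years.
The ordinary-annuity PV formula values the stream one period before the first payment (period 9); discount that back 9 periods:
PV₀ = 8,300 × [1 − (1+r)^−44] / r × (1+r)^−9 = A$86,280.36

A$86,280.36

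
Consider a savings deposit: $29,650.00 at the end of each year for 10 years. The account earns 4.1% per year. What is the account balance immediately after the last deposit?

This is an ordinary annuity: 10 deposits of $29,650.00 at the end of each year.
Periodic rate r = 0.041 per year.
FV = PMT × [((1+r)^n − 1)/r] = 29,650 × [(1+r)^10 − 1] / r = $357,636.24

$357,636.24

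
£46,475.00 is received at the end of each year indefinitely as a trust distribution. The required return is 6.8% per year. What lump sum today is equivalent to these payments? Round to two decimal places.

Periodic rate r = 0.068 per year.
Level perpetuity: PV = PMT / r = 46,475 / (0.068) = £683,455.88.

£683,455.88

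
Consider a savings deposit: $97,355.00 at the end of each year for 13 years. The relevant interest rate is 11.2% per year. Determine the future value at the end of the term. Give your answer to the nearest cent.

$2,586,191.90

This is an ordinary annuity: 13 deposits of $97,355.00 at the end of each year.
Periodic rate r = 0.112 per year.
FV = PMT × [((1+r)^n − 1)/r] = 97,355 × [(1+r)^13 − 1] / r = $2,586,191.90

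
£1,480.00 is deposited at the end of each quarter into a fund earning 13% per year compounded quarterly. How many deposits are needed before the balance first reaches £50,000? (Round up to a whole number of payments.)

Periodic rate r = 0.13/4 per quarter; n is counted in quarters.
Ordinary annuity FV: 50,000 = 1,480 × [((1+r)^n − 1)/r].
(1+r)^n = 1 + 50,000 × r / 1,480, so n = ln(1 + 50,000·r/1,480) / ln(1+r) = 23.17.
Round up to a whole number of payments: n = 24.

24 payments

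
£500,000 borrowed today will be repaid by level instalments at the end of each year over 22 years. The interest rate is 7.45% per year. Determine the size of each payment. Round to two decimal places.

£46,902.92

Level ordinary annuity; solve PV = PMT × [(1 − (1+r)^−n)/r] for PMT.
Periodic rate r = 0.0745 per year.
With n = 22: PMT = 500,000 / ([(1 − (1+r)^−n)/r]) = £46,902.92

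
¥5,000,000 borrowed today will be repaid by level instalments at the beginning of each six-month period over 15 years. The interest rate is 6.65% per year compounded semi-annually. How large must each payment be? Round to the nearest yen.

¥257,371

Level annuity due; solve PV = PMT × [(1 − (1+r)^−n)/r] × (1+r) for PMT.
Periodic rate r = 0.0665/2 per half-year; n is counted in half-years.
With n = 30: PMT = 5,000,000 / ([(1 − (1+r)^−n)/r] × (1+r)) = ¥257,371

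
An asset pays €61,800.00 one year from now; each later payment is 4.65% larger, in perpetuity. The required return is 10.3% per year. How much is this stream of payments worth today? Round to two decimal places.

€1,093,805.31

Periodic rate r = 0.103 per year.
Growing perpetuity (Gordon): PV = PMT₁ / (r − g) = 61,800 / (r − 0.0465) = €1,093,805.31.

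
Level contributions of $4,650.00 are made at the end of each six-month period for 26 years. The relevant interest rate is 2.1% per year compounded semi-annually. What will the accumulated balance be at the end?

$319,488.96

This is an ordinary annuity: 52 deposits of $4,650.00 at the end of each six-month period.
Periodic rate r = 0.021/2 per half-year; n is counted in half-years.
FV = PMT × [((1+r)^n − 1)/r] = 4,650 × [(1+r)^52 − 1] / r = $319,488.96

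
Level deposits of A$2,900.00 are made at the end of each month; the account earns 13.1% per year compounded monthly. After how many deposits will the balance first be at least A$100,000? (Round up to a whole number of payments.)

30 payments

Periodic rate r = 0.131/12 per month; n is counted in months.
Ordinary annuity FV: 100,000 = 2,900 × [((1+r)^n − 1)/r].
(1+r)^n = 1 + 100,000 × r / 2,900, so n = ln(1 + 100,000·r/2,900) / ln(1+r) = 29.43.
Round up to a whole number of payments: n = 30.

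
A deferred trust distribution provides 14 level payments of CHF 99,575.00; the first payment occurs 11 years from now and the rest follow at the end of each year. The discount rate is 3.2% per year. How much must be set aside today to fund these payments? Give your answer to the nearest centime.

CHF 809,802.22

Ordinary annuity of 14 payments, first payment at period 11.
Periodic rate r = 0.032 per year.
The ordinary-annuity PV formula values the stream one period before the first payment (period 10); discount that back 10 periods:
PV₀ = 99,575 × [1 − (1+r)^−14] / r × (1+r)^−10 = CHF 809,802.22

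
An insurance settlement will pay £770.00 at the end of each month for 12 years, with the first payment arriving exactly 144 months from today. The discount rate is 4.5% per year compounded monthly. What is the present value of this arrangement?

Ordinary annuity of 144 payments, first payment at period 144.
Periodic rate r = 0.045/12 per month; n is counted in months.
The ordinary-annuity PV formula values the stream one period before the first payment (period 143); discount that back 143 periods:
PV₀ = 770 × [1 − (1+r)^−144] / r × (1+r)^−143 = £50,094.43

£50,094.43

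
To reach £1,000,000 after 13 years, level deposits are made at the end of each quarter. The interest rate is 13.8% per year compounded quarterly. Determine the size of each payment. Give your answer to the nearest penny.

£7,136.56

Level ordinary annuity; solve FV = PMT × [((1+r)^n − 1)/r] for PMT.
Periodic rate r = 0.138/4 per quarter; n is counted in quarters.
With n = 52: PMT = 1,000,000 / ([((1+r)^n − 1)/r]) = £7,136.56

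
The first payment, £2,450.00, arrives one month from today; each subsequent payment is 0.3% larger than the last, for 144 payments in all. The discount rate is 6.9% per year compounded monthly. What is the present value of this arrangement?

Periodic rate r = 0.069/12 per month; n is counted in months.
Growing ordinary annuity: PV = PMT₁ × [1 − ((1+g)/(1+r))^n] / (r − g) = 2,450 × [1 − ((1+0.003)/(1+r))^144] / (r − 0.003) = £290,286.30.

£290,286.30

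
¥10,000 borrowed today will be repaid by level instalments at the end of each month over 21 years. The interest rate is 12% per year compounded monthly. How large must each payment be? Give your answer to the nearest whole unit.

¥109

Level ordinary annuity; solve PV = PMT × [(1 − (1+r)^−n)/r] for PMT.
Periodic rate r = 0.12/12 per month; n is counted in months.
With n = 252: PMT = 10,000 / ([(1 − (1+r)^−n)/r]) = ¥109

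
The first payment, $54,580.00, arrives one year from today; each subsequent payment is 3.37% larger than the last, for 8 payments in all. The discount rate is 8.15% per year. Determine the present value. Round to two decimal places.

Periodic rate r = 0.0815 per year.
Growing ordinary annuity: PV = PMT₁ × [1 − ((1+g)/(1+r))^n] / (r − g) = 54,580 × [1 − ((1+0.0337)/(1+r))^8] / (r − 0.0337) = $346,506.96.

$346,506.96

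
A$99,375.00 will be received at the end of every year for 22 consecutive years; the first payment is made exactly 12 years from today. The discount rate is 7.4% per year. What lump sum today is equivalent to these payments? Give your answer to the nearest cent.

Ordinary annuity of 22 payments, first payment at period 12.
Periodic rate r = 0.074 per year.
The ordinary-annuity PV formula values the stream one period before the first payment (period 11); discount that back 11 periods:
PV₀ = 99,375 × [1 − (1+r)^−22] / r × (1+r)^−11 = A$485,025.83

A$485,025.83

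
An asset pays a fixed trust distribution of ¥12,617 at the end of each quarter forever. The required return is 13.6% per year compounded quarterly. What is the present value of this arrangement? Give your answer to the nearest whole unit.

Periodic rate r = 0.136/4 per quarter.
Level perpetuity: PV = PMT / r = 12,617 / (0.136/4) = ¥371,088.

¥371,088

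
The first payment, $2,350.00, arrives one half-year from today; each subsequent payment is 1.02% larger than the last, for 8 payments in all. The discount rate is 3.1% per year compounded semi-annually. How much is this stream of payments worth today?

$18,178.38

Periodic rate r = 0.031/2 per half-year; n is counted in half-years.
Growing ordinary annuity: PV = PMT₁ × [1 − ((1+g)/(1+r))^n] / (r − g) = 2,350 × [1 − ((1+0.0102)/(1+r))^8] / (r − 0.0102) = $18,178.38.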